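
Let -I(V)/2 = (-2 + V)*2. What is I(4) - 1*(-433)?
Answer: 425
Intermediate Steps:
I(V) = 8 - 4*V (I(V) = -2*(-2 + V)*2 = -2*(-4 + 2*V) = 8 - 4*V)
I(4) - 1*(-433) = (8 - 4*4) - 1*(-433) = (8 - 16) + 433 = -8 + 433 = 425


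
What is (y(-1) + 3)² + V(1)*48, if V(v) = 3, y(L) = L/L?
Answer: 160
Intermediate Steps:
y(L) = 1
(y(-1) + 3)² + V(1)*48 = (1 + 3)² + 3*48 = 4² + 144 = 16 + 144 = 160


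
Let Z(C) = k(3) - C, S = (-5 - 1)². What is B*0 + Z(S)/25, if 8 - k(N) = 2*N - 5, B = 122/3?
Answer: -29/25 ≈ -1.1600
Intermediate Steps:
B = 122/3 (B = 122*(⅓) = 122/3 ≈ 40.667)
k(N) = 13 - 2*N (k(N) = 8 - (2*N - 5) = 8 - (-5 + 2*N) = 8 + (5 - 2*N) = 13 - 2*N)
S = 36 (S = (-6)² = 36)
Z(C) = 7 - C (Z(C) = (13 - 2*3) - C = (13 - 6) - C = 7 - C)
B*0 + Z(S)/25 = (122/3)*0 + (7 - 1*36)/25 = 0 + (7 - 36)*(1/25) = 0 - 29*1/25 = 0 - 29/25 = -29/25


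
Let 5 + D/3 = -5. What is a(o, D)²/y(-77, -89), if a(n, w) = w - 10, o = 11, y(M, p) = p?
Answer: -1600/89 ≈ -17.978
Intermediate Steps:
D = -30 (D = -15 + 3*(-5) = -15 - 15 = -30)
a(n, w) = -10 + w
a(o, D)²/y(-77, -89) = (-10 - 30)²/(-89) = (-40)²*(-1/89) = 1600*(-1/89) = -1600/89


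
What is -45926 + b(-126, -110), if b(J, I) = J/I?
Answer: -2525867/55 ≈ -45925.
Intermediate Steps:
-45926 + b(-126, -110) = -45926 - 126/(-110) = -45926 - 126*(-1/110) = -45926 + 63/55 = -2525867/55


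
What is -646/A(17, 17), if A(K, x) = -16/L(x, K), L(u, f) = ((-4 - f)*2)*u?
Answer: -115311/4 ≈ -28828.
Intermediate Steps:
L(u, f) = u*(-8 - 2*f) (L(u, f) = (-8 - 2*f)*u = u*(-8 - 2*f))
A(K, x) = 8/(x*(4 + K)) (A(K, x) = -16*(-1/(2*x*(4 + K))) = -(-8)/(x*(4 + K)) = 8/(x*(4 + K)))
-646/A(17, 17) = -646/(8/(17*(4 + 17))) = -646/(8*(1/17)/21) = -646/(8*(1/17)*(1/21)) = -646/8/357 = -646*357/8 = -115311/4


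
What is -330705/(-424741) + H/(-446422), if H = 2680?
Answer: 73247840815/94806863351 ≈ 0.77260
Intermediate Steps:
-330705/(-424741) + H/(-446422) = -330705/(-424741) + 2680/(-446422) = -330705*(-1/424741) + 2680*(-1/446422) = 330705/424741 - 1340/223211 = 73247840815/94806863351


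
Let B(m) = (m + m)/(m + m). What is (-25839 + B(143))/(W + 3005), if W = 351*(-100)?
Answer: 25838/32095 ≈ 0.80505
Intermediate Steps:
W = -35100
B(m) = 1 (B(m) = (2*m)/((2*m)) = (2*m)*(1/(2*m)) = 1)
(-25839 + B(143))/(W + 3005) = (-25839 + 1)/(-35100 + 3005) = -25838/(-32095) = -25838*(-1/32095) = 25838/32095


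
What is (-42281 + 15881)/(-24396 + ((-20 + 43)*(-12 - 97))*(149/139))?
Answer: 3669600/3764587 ≈ 0.97477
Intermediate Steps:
(-42281 + 15881)/(-24396 + ((-20 + 43)*(-12 - 97))*(149/139)) = -26400/(-24396 + (23*(-109))*(149*(1/139))) = -26400/(-24396 - 2507*149/139) = -26400/(-24396 - 373543/139) = -26400/(-3764587/139) = -26400*(-139/3764587) = 3669600/3764587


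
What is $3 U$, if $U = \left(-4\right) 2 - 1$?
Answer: $-27$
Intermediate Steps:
$U = -9$ ($U = -8 - 1 = -9$)
$3 U = 3 \left(-9\right) = -27$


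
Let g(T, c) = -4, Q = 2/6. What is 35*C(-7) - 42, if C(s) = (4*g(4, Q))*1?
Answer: -602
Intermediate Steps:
Q = 1/3 (Q = 2*(1/6) = 1/3 ≈ 0.33333)
C(s) = -16 (C(s) = (4*(-4))*1 = -16*1 = -16)
35*C(-7) - 42 = 35*(-16) - 42 = -560 - 42 = -602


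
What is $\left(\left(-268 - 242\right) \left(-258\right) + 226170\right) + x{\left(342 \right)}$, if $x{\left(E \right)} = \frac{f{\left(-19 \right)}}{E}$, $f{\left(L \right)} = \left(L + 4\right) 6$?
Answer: $\frac{6797245}{19} \approx 3.5775 \cdot 10^{5}$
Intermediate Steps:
$f{\left(L \right)} = 24 + 6 L$ ($f{\left(L \right)} = \left(4 + L\right) 6 = 24 + 6 L$)
$x{\left(E \right)} = - \frac{90}{E}$ ($x{\left(E \right)} = \frac{24 + 6 \left(-19\right)}{E} = \frac{24 - 114}{E} = - \frac{90}{E}$)
$\left(\left(-268 - 242\right) \left(-258\right) + 226170\right) + x{\left(342 \right)} = \left(\left(-268 - 242\right) \left(-258\right) + 226170\right) - \frac{90}{342} = \left(\left(-510\right) \left(-258\right) + 226170\right) - \frac{5}{19} = \left(131580 + 226170\right) - \frac{5}{19} = 357750 - \frac{5}{19} = \frac{6797245}{19}$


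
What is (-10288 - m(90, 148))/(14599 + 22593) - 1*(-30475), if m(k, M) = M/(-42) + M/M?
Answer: 23801734205/781032 ≈ 30475.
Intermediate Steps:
m(k, M) = 1 - M/42 (m(k, M) = M*(-1/42) + 1 = -M/42 + 1 = 1 - M/42)
(-10288 - m(90, 148))/(14599 + 22593) - 1*(-30475) = (-10288 - (1 - 1/42*148))/(14599 + 22593) - 1*(-30475) = (-10288 - (1 - 74/21))/37192 + 30475 = (-10288 - 1*(-53/21))*(1/37192) + 30475 = (-10288 + 53/21)*(1/37192) + 30475 = -215995/21*1/37192 + 30475 = -215995/781032 + 30475 = 23801734205/781032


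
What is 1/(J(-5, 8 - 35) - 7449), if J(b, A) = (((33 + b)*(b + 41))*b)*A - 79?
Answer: 1/128552 ≈ 7.7790e-6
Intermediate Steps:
J(b, A) = -79 + A*b*(33 + b)*(41 + b) (J(b, A) = (((33 + b)*(41 + b))*b)*A - 79 = (b*(33 + b)*(41 + b))*A - 79 = A*b*(33 + b)*(41 + b) - 79 = -79 + A*b*(33 + b)*(41 + b))
1/(J(-5, 8 - 35) - 7449) = 1/((-79 + (8 - 35)*(-5)**3 + 74*(8 - 35)*(-5)**2 + 1353*(8 - 35)*(-5)) - 7449) = 1/((-79 - 27*(-125) + 74*(-27)*25 + 1353*(-27)*(-5)) - 7449) = 1/((-79 + 3375 - 49950 + 182655) - 7449) = 1/(136001 - 7449) = 1/128552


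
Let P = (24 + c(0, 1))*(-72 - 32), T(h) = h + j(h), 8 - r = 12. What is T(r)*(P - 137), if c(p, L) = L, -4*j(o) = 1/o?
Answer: 172431/16 ≈ 10777.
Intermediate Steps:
r = -4 (r = 8 - 1*12 = 8 - 12 = -4)
j(o) = -1/(4*o)
T(h) = h - 1/(4*h)
P = -2600 (P = (24 + 1)*(-72 - 32) = 25*(-104) = -2600)
T(r)*(P - 137) = (-4 - 1/4/(-4))*(-2600 - 137) = (-4 - 1/4*(-1/4))*(-2737) = (-4 + 1/16)*(-2737) = -63/16*(-2737) = 172431/16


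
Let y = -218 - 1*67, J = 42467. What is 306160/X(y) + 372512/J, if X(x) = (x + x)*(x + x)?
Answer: 6701542276/689876415 ≈ 9.7141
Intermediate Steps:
y = -285 (y = -218 - 67 = -285)
X(x) = 4*x² (X(x) = (2*x)*(2*x) = 4*x²)
306160/X(y) + 372512/J = 306160/((4*(-285)²)) + 372512/42467 = 306160/((4*81225)) + 372512*(1/42467) = 306160/324900 + 372512/42467 = 306160*(1/324900) + 372512/42467 = 15308/16245 + 372512/42467 = 6701542276/689876415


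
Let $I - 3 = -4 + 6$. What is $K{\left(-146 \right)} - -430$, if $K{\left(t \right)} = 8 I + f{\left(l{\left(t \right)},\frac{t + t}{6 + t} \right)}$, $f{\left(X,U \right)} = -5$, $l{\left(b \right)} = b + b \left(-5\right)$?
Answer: $465$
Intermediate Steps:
$l{\left(b \right)} = - 4 b$ ($l{\left(b \right)} = b - 5 b = - 4 b$)
$I = 5$ ($I = 3 + \left(-4 + 6\right) = 3 + 2 = 5$)
$K{\left(t \right)} = 35$ ($K{\left(t \right)} = 8 \cdot 5 - 5 = 40 - 5 = 35$)
$K{\left(-146 \right)} - -430 = 35 - -430 = 35 + 430 = 465$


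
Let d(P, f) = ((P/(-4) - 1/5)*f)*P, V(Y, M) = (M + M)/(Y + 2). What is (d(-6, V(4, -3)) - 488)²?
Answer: 5764801/25 ≈ 2.3059e+5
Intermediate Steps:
V(Y, M) = 2*M/(2 + Y) (V(Y, M) = (2*M)/(2 + Y) = 2*M/(2 + Y))
d(P, f) = P*f*(-⅕ - P/4) (d(P, f) = ((P*(-¼) - 1*⅕)*f)*P = ((-P/4 - ⅕)*f)*P = ((-⅕ - P/4)*f)*P = (f*(-⅕ - P/4))*P = P*f*(-⅕ - P/4))
(d(-6, V(4, -3)) - 488)² = (-1/20*(-6)*2*(-3)/(2 + 4)*(4 + 5*(-6)) - 488)² = (-1/20*(-6)*2*(-3)/6*(4 - 30) - 488)² = (-1/20*(-6)*2*(-3)*(⅙)*(-26) - 488)² = (-1/20*(-6)*(-1)*(-26) - 488)² = (39/5 - 488)² = (-2401/5)² = 5764801/25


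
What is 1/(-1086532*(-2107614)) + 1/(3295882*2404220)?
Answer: 638375967293/1134121213078095053977620 ≈ 5.6288e-13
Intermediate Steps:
1/(-1086532*(-2107614)) + 1/(3295882*2404220) = -1/1086532*(-1/2107614) + (1/3295882)*(1/2404220) = 1/2289990054648 + 1/7924025422040 = 638375967293/1134121213078095053977620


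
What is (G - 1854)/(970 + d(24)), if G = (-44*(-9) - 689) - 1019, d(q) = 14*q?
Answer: -1583/653 ≈ -2.4242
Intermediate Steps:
G = -1312 (G = (396 - 689) - 1019 = -293 - 1019 = -1312)
(G - 1854)/(970 + d(24)) = (-1312 - 1854)/(970 + 14*24) = -3166/(970 + 336) = -3166/1306 = -3166*1/1306 = -1583/653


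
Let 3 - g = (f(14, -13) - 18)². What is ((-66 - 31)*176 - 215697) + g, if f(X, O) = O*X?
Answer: -272766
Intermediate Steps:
g = -39997 (g = 3 - (-13*14 - 18)² = 3 - (-182 - 18)² = 3 - 1*(-200)² = 3 - 1*40000 = 3 - 40000 = -39997)
((-66 - 31)*176 - 215697) + g = ((-66 - 31)*176 - 215697) - 39997 = (-97*176 - 215697) - 39997 = (-17072 - 215697) - 39997 = -232769 - 39997 = -272766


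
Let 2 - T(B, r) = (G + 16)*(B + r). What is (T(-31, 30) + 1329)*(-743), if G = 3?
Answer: -1003050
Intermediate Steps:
T(B, r) = 2 - 19*B - 19*r (T(B, r) = 2 - (3 + 16)*(B + r) = 2 - 19*(B + r) = 2 - (19*B + 19*r) = 2 + (-19*B - 19*r) = 2 - 19*B - 19*r)
(T(-31, 30) + 1329)*(-743) = ((2 - 19*(-31) - 19*30) + 1329)*(-743) = ((2 + 589 - 570) + 1329)*(-743) = (21 + 1329)*(-743) = 1350*(-743) = -1003050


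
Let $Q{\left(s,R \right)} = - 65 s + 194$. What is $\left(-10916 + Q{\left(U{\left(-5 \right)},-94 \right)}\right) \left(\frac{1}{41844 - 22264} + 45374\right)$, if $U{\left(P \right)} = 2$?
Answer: $- \frac{2410291384673}{4895} \approx -4.924 \cdot 10^{8}$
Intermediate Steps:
$Q{\left(s,R \right)} = 194 - 65 s$
$\left(-10916 + Q{\left(U{\left(-5 \right)},-94 \right)}\right) \left(\frac{1}{41844 - 22264} + 45374\right) = \left(-10916 + \left(194 - 130\right)\right) \left(\frac{1}{41844 - 22264} + 45374\right) = \left(-10916 + \left(194 - 130\right)\right) \left(\frac{1}{19580} + 45374\right) = \left(-10916 + 64\right) \left(\frac{1}{19580} + 45374\right) = \left(-10852\right) \frac{888422921}{19580} = - \frac{2410291384673}{4895}$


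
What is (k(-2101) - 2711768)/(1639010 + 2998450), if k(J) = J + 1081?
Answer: -678197/1159365 ≈ -0.58497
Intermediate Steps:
k(J) = 1081 + J
(k(-2101) - 2711768)/(1639010 + 2998450) = ((1081 - 2101) - 2711768)/(1639010 + 2998450) = (-1020 - 2711768)/4637460 = -2712788*1/4637460 = -678197/1159365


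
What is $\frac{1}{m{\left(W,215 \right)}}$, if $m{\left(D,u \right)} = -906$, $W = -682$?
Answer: $- \frac{1}{906} \approx -0.0011038$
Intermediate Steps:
$\frac{1}{m{\left(W,215 \right)}} = \frac{1}{-906} = - \frac{1}{906}$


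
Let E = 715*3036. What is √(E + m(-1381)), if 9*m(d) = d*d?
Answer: 7*√437629/3 ≈ 1543.6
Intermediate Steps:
m(d) = d²/9 (m(d) = (d*d)/9 = d²/9)
E = 2170740
√(E + m(-1381)) = √(2170740 + (⅑)*(-1381)²) = √(2170740 + (⅑)*1907161) = √(2170740 + 1907161/9) = √(21443821/9) = 7*√437629/3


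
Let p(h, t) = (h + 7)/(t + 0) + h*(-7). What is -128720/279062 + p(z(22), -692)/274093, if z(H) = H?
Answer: -12222186418167/26465173505036 ≈ -0.46182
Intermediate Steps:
p(h, t) = -7*h + (7 + h)/t (p(h, t) = (7 + h)/t - 7*h = -7*h + (7 + h)/t)
-128720/279062 + p(z(22), -692)/274093 = -128720/279062 + ((7 + 22 - 7*22*(-692))/(-692))/274093 = -128720*1/279062 - (7 + 22 + 106568)/692*(1/274093) = -64360/139531 - 1/692*106597*(1/274093) = -64360/139531 - 106597/692*1/274093 = -64360/139531 - 106597/189672356 = -12222186418167/26465173505036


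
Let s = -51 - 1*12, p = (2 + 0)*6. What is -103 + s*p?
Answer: -859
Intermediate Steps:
p = 12 (p = 2*6 = 12)
s = -63 (s = -51 - 12 = -63)
-103 + s*p = -103 - 63*12 = -103 - 756 = -859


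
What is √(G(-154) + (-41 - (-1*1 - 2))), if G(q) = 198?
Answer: 4*√10 ≈ 12.649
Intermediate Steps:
√(G(-154) + (-41 - (-1*1 - 2))) = √(198 + (-41 - (-1*1 - 2))) = √(198 + (-41 - (-1 - 2))) = √(198 + (-41 - 1*(-3))) = √(198 + (-41 + 3)) = √(198 - 38) = √160 = 4*√10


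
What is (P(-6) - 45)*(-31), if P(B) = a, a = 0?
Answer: 1395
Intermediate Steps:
P(B) = 0
(P(-6) - 45)*(-31) = (0 - 45)*(-31) = -45*(-31) = 1395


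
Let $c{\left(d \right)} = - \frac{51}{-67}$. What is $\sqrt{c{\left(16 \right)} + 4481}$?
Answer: $\frac{\sqrt{20118626}}{67} \approx 66.946$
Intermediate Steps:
$c{\left(d \right)} = \frac{51}{67}$ ($c{\left(d \right)} = \left(-51\right) \left(- \frac{1}{67}\right) = \frac{51}{67}$)
$\sqrt{c{\left(16 \right)} + 4481} = \sqrt{\frac{51}{67} + 4481} = \sqrt{\frac{300278}{67}} = \frac{\sqrt{20118626}}{67}$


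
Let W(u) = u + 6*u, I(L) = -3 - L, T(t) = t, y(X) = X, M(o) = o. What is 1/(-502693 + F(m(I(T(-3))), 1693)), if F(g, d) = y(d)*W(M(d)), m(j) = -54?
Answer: 1/19561050 ≈ 5.1122e-8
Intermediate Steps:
W(u) = 7*u
F(g, d) = 7*d² (F(g, d) = d*(7*d) = 7*d²)
1/(-502693 + F(m(I(T(-3))), 1693)) = 1/(-502693 + 7*1693²) = 1/(-502693 + 7*2866249) = 1/(-502693 + 20063743) = 1/19561050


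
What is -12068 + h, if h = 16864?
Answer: 4796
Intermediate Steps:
-12068 + h = -12068 + 16864 = 4796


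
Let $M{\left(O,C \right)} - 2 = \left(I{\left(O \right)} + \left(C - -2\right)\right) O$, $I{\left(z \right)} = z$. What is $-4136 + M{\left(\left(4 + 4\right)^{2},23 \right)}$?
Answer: $1562$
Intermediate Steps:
$M{\left(O,C \right)} = 2 + O \left(2 + C + O\right)$ ($M{\left(O,C \right)} = 2 + \left(O + \left(C - -2\right)\right) O = 2 + \left(O + \left(C + 2\right)\right) O = 2 + \left(O + \left(2 + C\right)\right) O = 2 + \left(2 + C + O\right) O = 2 + O \left(2 + C + O\right)$)
$-4136 + M{\left(\left(4 + 4\right)^{2},23 \right)} = -4136 + \left(2 + \left(\left(4 + 4\right)^{2}\right)^{2} + 2 \left(4 + 4\right)^{2} + 23 \left(4 + 4\right)^{2}\right) = -4136 + \left(2 + \left(8^{2}\right)^{2} + 2 \cdot 8^{2} + 23 \cdot 8^{2}\right) = -4136 + \left(2 + 64^{2} + 2 \cdot 64 + 23 \cdot 64\right) = -4136 + \left(2 + 4096 + 128 + 1472\right) = -4136 + 5698 = 1562$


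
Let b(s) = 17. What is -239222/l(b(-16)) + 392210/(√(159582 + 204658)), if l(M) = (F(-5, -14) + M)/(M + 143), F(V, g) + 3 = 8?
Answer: -19137760/11 + 39221*√22765/9106 ≈ -1.7391e+6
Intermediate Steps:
F(V, g) = 5 (F(V, g) = -3 + 8 = 5)
l(M) = (5 + M)/(143 + M) (l(M) = (5 + M)/(M + 143) = (5 + M)/(143 + M))
-239222/l(b(-16)) + 392210/(√(159582 + 204658)) = -239222*(143 + 17)/(5 + 17) + 392210/(√(159582 + 204658)) = -239222/(22/160) + 392210/(√364240) = -239222/((1/160)*22) + 392210/((4*√22765)) = -239222/11/80 + 392210*(√22765/91060) = -239222*80/11 + 39221*√22765/9106 = -19137760/11 + 39221*√22765/9106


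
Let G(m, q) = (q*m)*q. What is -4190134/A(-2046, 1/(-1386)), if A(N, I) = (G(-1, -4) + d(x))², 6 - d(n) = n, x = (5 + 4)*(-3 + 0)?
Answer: -4190134/289 ≈ -14499.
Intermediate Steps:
G(m, q) = m*q² (G(m, q) = (m*q)*q = m*q²)
x = -27 (x = 9*(-3) = -27)
d(n) = 6 - n
A(N, I) = 289 (A(N, I) = (-1*(-4)² + (6 - 1*(-27)))² = (-1*16 + (6 + 27))² = (-16 + 33)² = 17² = 289)
-4190134/A(-2046, 1/(-1386)) = -4190134/289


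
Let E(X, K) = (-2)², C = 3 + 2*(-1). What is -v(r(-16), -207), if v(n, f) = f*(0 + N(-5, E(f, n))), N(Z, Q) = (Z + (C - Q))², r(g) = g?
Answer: 13248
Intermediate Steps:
C = 1 (C = 3 - 2 = 1)
E(X, K) = 4
N(Z, Q) = (1 + Z - Q)² (N(Z, Q) = (Z + (1 - Q))² = (1 + Z - Q)²)
v(n, f) = 64*f (v(n, f) = f*(0 + (1 - 5 - 1*4)²) = f*(0 + (1 - 5 - 4)²) = f*(0 + (-8)²) = f*(0 + 64) = f*64 = 64*f)
-v(r(-16), -207) = -64*(-207) = -1*(-13248) = 13248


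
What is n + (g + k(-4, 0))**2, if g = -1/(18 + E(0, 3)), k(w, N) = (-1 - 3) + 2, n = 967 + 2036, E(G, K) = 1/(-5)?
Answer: 23820252/7921 ≈ 3007.2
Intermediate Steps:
E(G, K) = -1/5
n = 3003
k(w, N) = -2 (k(w, N) = -4 + 2 = -2)
g = -5/89 (g = -1/(18 - 1/5) = -1/89/5 = -1*5/89 = -5/89 ≈ -0.056180)
n + (g + k(-4, 0))**2 = 3003 + (-5/89 - 2)**2 = 3003 + (-183/89)**2 = 3003 + 33489/7921 = 23820252/7921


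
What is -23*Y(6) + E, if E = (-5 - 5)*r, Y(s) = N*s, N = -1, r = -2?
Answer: 158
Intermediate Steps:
Y(s) = -s
E = 20 (E = (-5 - 5)*(-2) = -10*(-2) = 20)
-23*Y(6) + E = -(-23)*6 + 20 = -23*(-6) + 20 = 138 + 20 = 158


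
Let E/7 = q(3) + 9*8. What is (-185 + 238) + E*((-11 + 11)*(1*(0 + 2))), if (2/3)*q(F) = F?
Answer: 53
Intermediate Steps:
q(F) = 3*F/2
E = 1071/2 (E = 7*((3/2)*3 + 9*8) = 7*(9/2 + 72) = 7*(153/2) = 1071/2 ≈ 535.50)
(-185 + 238) + E*((-11 + 11)*(1*(0 + 2))) = (-185 + 238) + 1071*((-11 + 11)*(1*(0 + 2)))/2 = 53 + 1071*(0*(1*2))/2 = 53 + 1071*(0*2)/2 = 53 + (1071/2)*0 = 53 + 0 = 53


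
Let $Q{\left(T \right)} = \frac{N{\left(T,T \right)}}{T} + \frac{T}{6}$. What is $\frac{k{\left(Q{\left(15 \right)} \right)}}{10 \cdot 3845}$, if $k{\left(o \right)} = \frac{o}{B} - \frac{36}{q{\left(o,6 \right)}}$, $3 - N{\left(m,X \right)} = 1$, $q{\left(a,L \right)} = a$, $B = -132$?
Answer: $- \frac{4283041}{12028698000} \approx -0.00035607$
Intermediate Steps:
$N{\left(m,X \right)} = 2$ ($N{\left(m,X \right)} = 3 - 1 = 2$)
$Q{\left(T \right)} = \frac{2}{T} + \frac{T}{6}$
$k{\left(o \right)} = - \frac{36}{o} - \frac{o}{132}$ ($k{\left(o \right)} = \frac{o}{-132} - \frac{36}{o} = o \left(- \frac{1}{132}\right) - \frac{36}{o} = - \frac{o}{132} - \frac{36}{o} = - \frac{36}{o} - \frac{o}{132}$)
$\frac{k{\left(Q{\left(15 \right)} \right)}}{10 \cdot 3845} = \frac{- \frac{36}{\frac{2}{15} + \frac{1}{6} \cdot 15} - \frac{\frac{2}{15} + \frac{1}{6} \cdot 15}{132}}{10 \cdot 3845} = \frac{- \frac{36}{2 \cdot \frac{1}{15} + \frac{5}{2}} - \frac{2 \cdot \frac{1}{15} + \frac{5}{2}}{132}}{38450} = \left(- \frac{36}{\frac{2}{15} + \frac{5}{2}} - \frac{\frac{2}{15} + \frac{5}{2}}{132}\right) \frac{1}{38450} = \left(- \frac{36}{\frac{79}{30}} - \frac{79}{3960}\right) \frac{1}{38450} = \left(\left(-36\right) \frac{30}{79} - \frac{79}{3960}\right) \frac{1}{38450} = \left(- \frac{1080}{79} - \frac{79}{3960}\right) \frac{1}{38450} = \left(- \frac{4283041}{312840}\right) \frac{1}{38450} = - \frac{4283041}{12028698000}$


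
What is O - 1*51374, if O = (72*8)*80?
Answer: -5294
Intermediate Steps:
O = 46080 (O = 576*80 = 46080)
O - 1*51374 = 46080 - 1*51374 = 46080 - 51374 = -5294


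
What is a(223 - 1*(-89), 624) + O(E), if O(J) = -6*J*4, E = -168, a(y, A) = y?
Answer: 4344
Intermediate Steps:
O(J) = -24*J
a(223 - 1*(-89), 624) + O(E) = (223 - 1*(-89)) - 24*(-168) = (223 + 89) + 4032 = 312 + 4032 = 4344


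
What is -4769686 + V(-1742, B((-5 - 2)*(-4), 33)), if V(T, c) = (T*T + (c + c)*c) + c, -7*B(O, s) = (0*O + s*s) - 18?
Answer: -1688457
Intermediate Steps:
B(O, s) = 18/7 - s²/7 (B(O, s) = -((0*O + s*s) - 18)/7 = -((0 + s²) - 18)/7 = -(s² - 18)/7 = -(-18 + s²)/7 = 18/7 - s²/7)
V(T, c) = c + T² + 2*c² (V(T, c) = (T² + (2*c)*c) + c = (T² + 2*c²) + c = c + T² + 2*c²)
-4769686 + V(-1742, B((-5 - 2)*(-4), 33)) = -4769686 + ((18/7 - ⅐*33²) + (-1742)² + 2*(18/7 - ⅐*33²)²) = -4769686 + ((18/7 - ⅐*1089) + 3034564 + 2*(18/7 - ⅐*1089)²) = -4769686 + ((18/7 - 1089/7) + 3034564 + 2*(18/7 - 1089/7)²) = -4769686 + (-153 + 3034564 + 2*(-153)²) = -4769686 + (-153 + 3034564 + 2*23409) = -4769686 + (-153 + 3034564 + 46818) = -4769686 + 3081229 = -1688457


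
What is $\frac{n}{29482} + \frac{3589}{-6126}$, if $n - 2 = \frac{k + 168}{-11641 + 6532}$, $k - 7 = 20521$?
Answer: $- \frac{2310478915}{3943246982} \approx -0.58593$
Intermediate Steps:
$k = 20528$ ($k = 7 + 20521 = 20528$)
$n = - \frac{806}{393}$ ($n = 2 + \frac{20528 + 168}{-11641 + 6532} = 2 + \frac{20696}{-5109} = 2 + 20696 \left(- \frac{1}{5109}\right) = 2 - \frac{1592}{393} = - \frac{806}{393} \approx -2.0509$)
$\frac{n}{29482} + \frac{3589}{-6126} = - \frac{806}{393 \cdot 29482} + \frac{3589}{-6126} = \left(- \frac{806}{393}\right) \frac{1}{29482} + 3589 \left(- \frac{1}{6126}\right) = - \frac{403}{5793213} - \frac{3589}{6126} = - \frac{2310478915}{3943246982}$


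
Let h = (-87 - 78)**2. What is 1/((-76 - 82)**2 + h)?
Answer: 1/52189 ≈ 1.9161e-5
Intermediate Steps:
h = 27225 (h = (-165)**2 = 27225)
1/((-76 - 82)**2 + h) = 1/((-76 - 82)**2 + 27225) = 1/((-158)**2 + 27225) = 1/(24964 + 27225) = 1/52189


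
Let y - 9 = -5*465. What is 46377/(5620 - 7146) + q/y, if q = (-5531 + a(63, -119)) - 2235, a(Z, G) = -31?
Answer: -15918485/589036 ≈ -27.025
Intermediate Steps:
q = -7797 (q = (-5531 - 31) - 2235 = -5562 - 2235 = -7797)
y = -2316 (y = 9 - 5*465 = 9 - 2325 = -2316)
46377/(5620 - 7146) + q/y = 46377/(5620 - 7146) - 7797/(-2316) = 46377/(-1526) - 7797*(-1/2316) = 46377*(-1/1526) + 2599/772 = -46377/1526 + 2599/772 = -15918485/589036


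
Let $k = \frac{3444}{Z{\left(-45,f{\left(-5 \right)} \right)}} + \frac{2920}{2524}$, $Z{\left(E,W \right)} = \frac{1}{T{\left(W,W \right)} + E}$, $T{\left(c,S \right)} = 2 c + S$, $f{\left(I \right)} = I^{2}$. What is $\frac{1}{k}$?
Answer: $\frac{631}{65195650} \approx 9.6786 \cdot 10^{-6}$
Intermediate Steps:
$T{\left(c,S \right)} = S + 2 c$
$Z{\left(E,W \right)} = \frac{1}{E + 3 W}$ ($Z{\left(E,W \right)} = \frac{1}{\left(W + 2 W\right) + E} = \frac{1}{3 W + E} = \frac{1}{E + 3 W}$)
$k = \frac{65195650}{631}$ ($k = \frac{3444}{\frac{1}{-45 + 3 \left(-5\right)^{2}}} + \frac{2920}{2524} = \frac{3444}{\frac{1}{-45 + 3 \cdot 25}} + 2920 \cdot \frac{1}{2524} = \frac{3444}{\frac{1}{-45 + 75}} + \frac{730}{631} = \frac{3444}{\frac{1}{30}} + \frac{730}{631} = 3444 \frac{1}{\frac{1}{30}} + \frac{730}{631} = 3444 \cdot 30 + \frac{730}{631} = 103320 + \frac{730}{631} = \frac{65195650}{631} \approx 1.0332 \cdot 10^{5}$)
$\frac{1}{k} = \frac{1}{\frac{65195650}{631}} = \frac{631}{65195650}$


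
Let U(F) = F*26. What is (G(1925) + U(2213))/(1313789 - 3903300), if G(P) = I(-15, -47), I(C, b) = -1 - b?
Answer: -944/42451 ≈ -0.022237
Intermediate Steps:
U(F) = 26*F
G(P) = 46 (G(P) = -1 - 1*(-47) = -1 + 47 = 46)
(G(1925) + U(2213))/(1313789 - 3903300) = (46 + 26*2213)/(1313789 - 3903300) = (46 + 57538)/(-2589511) = 57584*(-1/2589511) = -944/42451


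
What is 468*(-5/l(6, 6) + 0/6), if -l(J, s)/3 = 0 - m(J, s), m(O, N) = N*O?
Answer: -65/3 ≈ -21.667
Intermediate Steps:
l(J, s) = 3*J*s (l(J, s) = -3*(0 - s*J) = -3*(0 - J*s) = -(-3)*J*s = 3*J*s)
468*(-5/l(6, 6) + 0/6) = 468*(-5/(3*6*6) + 0/6) = 468*(-5/108 + 0*(1/6)) = 468*(-5*1/108 + 0) = 468*(-5/108 + 0) = 468*(-5/108) = -65/3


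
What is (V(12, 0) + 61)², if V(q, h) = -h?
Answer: 3721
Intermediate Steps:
(V(12, 0) + 61)² = (-1*0 + 61)² = (0 + 61)² = 61² = 3721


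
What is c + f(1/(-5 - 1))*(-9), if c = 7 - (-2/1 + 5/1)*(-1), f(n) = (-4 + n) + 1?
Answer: 77/2 ≈ 38.500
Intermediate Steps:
f(n) = -3 + n
c = 10 (c = 7 - (-2*1 + 5*1)*(-1) = 7 - (-2 + 5)*(-1) = 7 - 3*(-1) = 7 - 1*(-3) = 7 + 3 = 10)
c + f(1/(-5 - 1))*(-9) = 10 + (-3 + 1/(-5 - 1))*(-9) = 10 + (-3 + 1/(-6))*(-9) = 10 + (-3 - ⅙)*(-9) = 10 - 19/6*(-9) = 10 + 57/2 = 77/2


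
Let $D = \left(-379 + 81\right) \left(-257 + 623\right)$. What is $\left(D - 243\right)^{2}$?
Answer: $11948894721$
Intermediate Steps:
$D = -109068$ ($D = \left(-298\right) 366 = -109068$)
$\left(D - 243\right)^{2} = \left(-109068 - 243\right)^{2} = \left(-109311\right)^{2} = 11948894721$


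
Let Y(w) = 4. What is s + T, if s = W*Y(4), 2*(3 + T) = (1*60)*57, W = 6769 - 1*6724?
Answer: 1887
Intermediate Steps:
W = 45 (W = 6769 - 6724 = 45)
T = 1707 (T = -3 + ((1*60)*57)/2 = -3 + (60*57)/2 = -3 + (½)*3420 = -3 + 1710 = 1707)
s = 180 (s = 45*4 = 180)
s + T = 180 + 1707 = 1887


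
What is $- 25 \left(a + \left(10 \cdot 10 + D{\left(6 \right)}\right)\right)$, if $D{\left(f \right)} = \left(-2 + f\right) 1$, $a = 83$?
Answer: $-4675$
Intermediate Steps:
$D{\left(f \right)} = -2 + f$
$- 25 \left(a + \left(10 \cdot 10 + D{\left(6 \right)}\right)\right) = - 25 \left(83 + \left(10 \cdot 10 + \left(-2 + 6\right)\right)\right) = - 25 \left(83 + \left(100 + 4\right)\right) = - 25 \left(83 + 104\right) = \left(-25\right) 187 = -4675$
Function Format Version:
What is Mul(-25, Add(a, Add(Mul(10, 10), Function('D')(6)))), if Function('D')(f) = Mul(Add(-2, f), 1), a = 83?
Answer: -4675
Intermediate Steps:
Function('D')(f) = Add(-2, f)
Mul(-25, Add(a, Add(Mul(10, 10), Function('D')(6)))) = Mul(-25, Add(83, Add(Mul(10, 10), Add(-2, 6)))) = Mul(-25, Add(83, Add(100, 4))) = Mul(-25, Add(83, 104)) = Mul(-25, 187) = -4675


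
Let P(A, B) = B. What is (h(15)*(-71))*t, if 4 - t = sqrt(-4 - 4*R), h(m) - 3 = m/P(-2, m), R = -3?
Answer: -1136 + 568*sqrt(2) ≈ -332.73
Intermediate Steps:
h(m) = 4 (h(m) = 3 + m/m = 3 + 1 = 4)
t = 4 - 2*sqrt(2) (t = 4 - sqrt(-4 - 4*(-3)) = 4 - sqrt(-4 + 12) = 4 - sqrt(8) = 4 - 2*sqrt(2) ≈ 1.1716)
(h(15)*(-71))*t = (4*(-71))*(4 - 2*sqrt(2)) = -284*(4 - 2*sqrt(2)) = -1136 + 568*sqrt(2)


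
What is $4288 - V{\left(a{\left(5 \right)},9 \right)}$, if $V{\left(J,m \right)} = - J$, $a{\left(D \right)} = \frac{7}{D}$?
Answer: $\frac{21447}{5} \approx 4289.4$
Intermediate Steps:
$4288 - V{\left(a{\left(5 \right)},9 \right)} = 4288 - - \frac{7}{5} = 4288 + \frac{7}{5} = \frac{21447}{5}$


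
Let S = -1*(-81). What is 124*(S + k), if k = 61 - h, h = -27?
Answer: 20956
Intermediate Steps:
k = 88 (k = 61 - 1*(-27) = 61 + 27 = 88)
S = 81
124*(S + k) = 124*(81 + 88) = 124*169 = 20956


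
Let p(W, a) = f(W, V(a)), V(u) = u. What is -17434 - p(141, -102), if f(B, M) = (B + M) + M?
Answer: -17371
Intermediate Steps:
f(B, M) = B + 2*M
p(W, a) = W + 2*a
-17434 - p(141, -102) = -17434 - (141 + 2*(-102)) = -17434 - (141 - 204) = -17434 - 1*(-63) = -17434 + 63 = -17371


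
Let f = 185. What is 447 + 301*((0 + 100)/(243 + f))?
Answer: 55354/107 ≈ 517.33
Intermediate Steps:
447 + 301*((0 + 100)/(243 + f)) = 447 + 301*((0 + 100)/(243 + 185)) = 447 + 301*(100/428) = 447 + 301*(100*(1/428)) = 447 + 301*(25/107) = 447 + 7525/107 = 55354/107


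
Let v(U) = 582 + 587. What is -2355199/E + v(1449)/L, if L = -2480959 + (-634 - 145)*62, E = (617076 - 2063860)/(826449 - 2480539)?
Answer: -4926627303262977683/1829644279744 ≈ -2.6927e+6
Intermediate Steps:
v(U) = 1169
E = 723392/827045 (E = -1446784/(-1654090) = -1446784*(-1/1654090) = 723392/827045 ≈ 0.87467)
L = -2529257 (L = -2480959 - 779*62 = -2480959 - 48298 = -2529257)
-2355199/E + v(1449)/L = -2355199/723392/827045 + 1169/(-2529257) = -2355199*827045/723392 + 1169*(-1/2529257) = -1947855556955/723392 - 1169/2529257 = -4926627303262977683/1829644279744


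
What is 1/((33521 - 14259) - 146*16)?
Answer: 1/16926 ≈ 5.9081e-5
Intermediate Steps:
1/((33521 - 14259) - 146*16) = 1/(19262 - 2336) = 1/16926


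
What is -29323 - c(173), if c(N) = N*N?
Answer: -59252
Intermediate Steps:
c(N) = N²
-29323 - c(173) = -29323 - 1*173² = -29323 - 1*29929 = -29323 - 29929 = -59252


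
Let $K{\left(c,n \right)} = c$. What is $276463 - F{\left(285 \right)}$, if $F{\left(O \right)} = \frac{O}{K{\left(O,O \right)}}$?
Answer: $276462$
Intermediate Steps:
$F{\left(O \right)} = 1$ ($F{\left(O \right)} = \frac{O}{O} = 1$)
$276463 - F{\left(285 \right)} = 276463 - 1 = 276462$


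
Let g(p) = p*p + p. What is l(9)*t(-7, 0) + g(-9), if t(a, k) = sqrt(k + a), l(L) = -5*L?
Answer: 72 - 45*I*sqrt(7) ≈ 72.0 - 119.06*I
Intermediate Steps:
g(p) = p + p**2 (g(p) = p**2 + p = p + p**2)
t(a, k) = sqrt(a + k)
l(9)*t(-7, 0) + g(-9) = (-5*9)*sqrt(-7 + 0) - 9*(1 - 9) = -45*I*sqrt(7) - 9*(-8) = -45*I*sqrt(7) + 72 = 72 - 45*I*sqrt(7)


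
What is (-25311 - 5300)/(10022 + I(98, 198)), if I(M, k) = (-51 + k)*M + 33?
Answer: -30611/24461 ≈ -1.2514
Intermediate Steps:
I(M, k) = 33 + M*(-51 + k) (I(M, k) = M*(-51 + k) + 33 = 33 + M*(-51 + k))
(-25311 - 5300)/(10022 + I(98, 198)) = (-25311 - 5300)/(10022 + (33 - 51*98 + 98*198)) = -30611/(10022 + (33 - 4998 + 19404)) = -30611/(10022 + 14439) = -30611/24461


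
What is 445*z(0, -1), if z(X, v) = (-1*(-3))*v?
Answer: -1335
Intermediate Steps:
z(X, v) = 3*v
445*z(0, -1) = 445*(3*(-1)) = 445*(-3) = -1335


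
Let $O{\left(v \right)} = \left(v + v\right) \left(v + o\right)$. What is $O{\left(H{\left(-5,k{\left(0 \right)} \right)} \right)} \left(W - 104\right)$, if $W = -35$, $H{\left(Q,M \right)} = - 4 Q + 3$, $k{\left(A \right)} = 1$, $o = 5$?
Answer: $-179032$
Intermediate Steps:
$H{\left(Q,M \right)} = 3 - 4 Q$
$O{\left(v \right)} = 2 v \left(5 + v\right)$ ($O{\left(v \right)} = \left(v + v\right) \left(v + 5\right) = 2 v \left(5 + v\right)$)
$O{\left(H{\left(-5,k{\left(0 \right)} \right)} \right)} \left(W - 104\right) = 2 \left(3 - -20\right) \left(5 + \left(3 - -20\right)\right) \left(-35 - 104\right) = 2 \left(3 + 20\right) \left(5 + \left(3 + 20\right)\right) \left(-139\right) = 2 \cdot 23 \left(5 + 23\right) \left(-139\right) = 2 \cdot 23 \cdot 28 \left(-139\right) = 1288 \left(-139\right) = -179032$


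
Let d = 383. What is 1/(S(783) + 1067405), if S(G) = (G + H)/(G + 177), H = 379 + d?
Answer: 64/68314023 ≈ 9.3685e-7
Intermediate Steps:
H = 762 (H = 379 + 383 = 762)
S(G) = (762 + G)/(177 + G) (S(G) = (G + 762)/(G + 177) = (762 + G)/(177 + G))
1/(S(783) + 1067405) = 1/((762 + 783)/(177 + 783) + 1067405) = 1/(1545/960 + 1067405) = 1/((1/960)*1545 + 1067405) = 1/(103/64 + 1067405) = 1/(68314023/64) = 64/68314023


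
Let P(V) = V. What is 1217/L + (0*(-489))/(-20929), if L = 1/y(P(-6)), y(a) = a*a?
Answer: 43812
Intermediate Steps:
y(a) = a²
L = 1/36 (L = 1/((-6)²) = 1/36 ≈ 0.027778)
1217/L + (0*(-489))/(-20929) = 1217/(1/36) + (0*(-489))/(-20929) = 1217*36 + 0*(-1/20929) = 43812 + 0 = 43812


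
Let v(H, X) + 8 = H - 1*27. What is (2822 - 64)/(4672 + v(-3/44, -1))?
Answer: 121352/204025 ≈ 0.59479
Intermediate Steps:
v(H, X) = -35 + H (v(H, X) = -8 + (H - 1*27) = -8 + (H - 27) = -8 + (-27 + H) = -35 + H)
(2822 - 64)/(4672 + v(-3/44, -1)) = (2822 - 64)/(4672 + (-35 - 3/44)) = 2758/(4672 + (-35 - 3*1/44)) = 2758/(4672 + (-35 - 3/44)) = 2758/(4672 - 1543/44) = 2758/(204025/44) = 2758*(44/204025) = 121352/204025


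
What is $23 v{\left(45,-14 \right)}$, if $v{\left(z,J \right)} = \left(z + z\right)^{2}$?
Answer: $186300$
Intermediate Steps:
$v{\left(z,J \right)} = 4 z^{2}$ ($v{\left(z,J \right)} = \left(2 z\right)^{2} = 4 z^{2}$)
$23 v{\left(45,-14 \right)} = 23 \cdot 4 \cdot 45^{2} = 23 \cdot 4 \cdot 2025 = 23 \cdot 8100 = 186300$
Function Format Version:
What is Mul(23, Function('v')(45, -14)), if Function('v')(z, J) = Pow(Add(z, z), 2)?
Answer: 186300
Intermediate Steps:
Function('v')(z, J) = Mul(4, Pow(z, 2)) (Function('v')(z, J) = Pow(Mul(2, z), 2) = Mul(4, Pow(z, 2)))
Mul(23, Function('v')(45, -14)) = Mul(23, Mul(4, Pow(45, 2))) = Mul(23, Mul(4, 2025)) = Mul(23, 8100) = 186300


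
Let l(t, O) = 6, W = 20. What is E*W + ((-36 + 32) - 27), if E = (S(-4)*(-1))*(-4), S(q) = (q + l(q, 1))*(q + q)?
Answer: -1311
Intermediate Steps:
S(q) = 2*q*(6 + q) (S(q) = (q + 6)*(q + q) = (6 + q)*(2*q) = 2*q*(6 + q))
E = -64 (E = ((2*(-4)*(6 - 4))*(-1))*(-4) = ((2*(-4)*2)*(-1))*(-4) = -16*(-1)*(-4) = 16*(-4) = -64)
E*W + ((-36 + 32) - 27) = -64*20 + ((-36 + 32) - 27) = -1280 + (-4 - 27) = -1280 - 31 = -1311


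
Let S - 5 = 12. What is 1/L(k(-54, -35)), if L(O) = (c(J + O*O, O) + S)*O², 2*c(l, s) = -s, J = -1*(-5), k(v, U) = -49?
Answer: 2/199283 ≈ 1.0036e-5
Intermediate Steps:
J = 5
S = 17 (S = 5 + 12 = 17)
c(l, s) = -s/2 (c(l, s) = (-s)/2 = -s/2)
L(O) = O²*(17 - O/2) (L(O) = (-O/2 + 17)*O² = (17 - O/2)*O² = O²*(17 - O/2))
1/L(k(-54, -35)) = 1/((½)*(-49)²*(34 - 1*(-49))) = 1/((½)*2401*(34 + 49)) = 1/((½)*2401*83) = 1/(199283/2) = 2/199283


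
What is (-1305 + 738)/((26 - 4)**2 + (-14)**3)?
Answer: 567/2260 ≈ 0.25089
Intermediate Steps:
(-1305 + 738)/((26 - 4)**2 + (-14)**3) = -567/(22**2 - 2744) = -567/(484 - 2744) = -567/(-2260) = -567*(-1/2260) = 567/2260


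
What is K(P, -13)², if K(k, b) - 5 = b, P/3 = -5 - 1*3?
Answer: 64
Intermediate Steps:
P = -24 (P = 3*(-5 - 1*3) = 3*(-5 - 3) = 3*(-8) = -24)
K(k, b) = 5 + b
K(P, -13)² = (5 - 13)² = (-8)² = 64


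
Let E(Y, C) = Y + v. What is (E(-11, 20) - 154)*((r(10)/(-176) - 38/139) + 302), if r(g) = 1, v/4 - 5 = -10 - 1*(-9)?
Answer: -1099813849/24464 ≈ -44956.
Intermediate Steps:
v = 16 (v = 20 + 4*(-10 - 1*(-9)) = 20 + 4*(-10 + 9) = 20 + 4*(-1) = 20 - 4 = 16)
E(Y, C) = 16 + Y (E(Y, C) = Y + 16 = 16 + Y)
(E(-11, 20) - 154)*((r(10)/(-176) - 38/139) + 302) = ((16 - 11) - 154)*((1/(-176) - 38/139) + 302) = (5 - 154)*((1*(-1/176) - 38*1/139) + 302) = -149*((-1/176 - 38/139) + 302) = -149*(-6827/24464 + 302) = -149*7381301/24464 = -1099813849/24464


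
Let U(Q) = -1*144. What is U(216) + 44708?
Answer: 44564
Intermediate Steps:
U(Q) = -144
U(216) + 44708 = -144 + 44708 = 44564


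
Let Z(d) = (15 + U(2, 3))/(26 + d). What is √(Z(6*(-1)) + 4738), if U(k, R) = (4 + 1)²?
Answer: 2*√1185 ≈ 68.848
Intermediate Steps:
U(k, R) = 25 (U(k, R) = 5² = 25)
Z(d) = 40/(26 + d) (Z(d) = (15 + 25)/(26 + d) = 40/(26 + d))
√(Z(6*(-1)) + 4738) = √(40/(26 + 6*(-1)) + 4738) = √(40/(26 - 6) + 4738) = √(40/20 + 4738) = √(40*(1/20) + 4738) = √(2 + 4738) = √4740 = 2*√1185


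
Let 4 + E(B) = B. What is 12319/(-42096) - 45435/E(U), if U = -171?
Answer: 382095187/1473360 ≈ 259.34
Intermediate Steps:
E(B) = -4 + B
12319/(-42096) - 45435/E(U) = 12319/(-42096) - 45435/(-4 - 171) = 12319*(-1/42096) - 45435/(-175) = -12319/42096 - 45435*(-1/175) = -12319/42096 + 9087/35 = 382095187/1473360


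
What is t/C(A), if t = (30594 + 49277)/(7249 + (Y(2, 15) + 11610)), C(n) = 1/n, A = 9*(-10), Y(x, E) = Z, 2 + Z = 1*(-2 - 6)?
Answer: -2396130/6283 ≈ -381.37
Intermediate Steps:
Z = -10 (Z = -2 + 1*(-2 - 6) = -2 + 1*(-8) = -2 - 8 = -10)
Y(x, E) = -10
A = -90
t = 79871/18849 (t = (30594 + 49277)/(7249 + (-10 + 11610)) = 79871/(7249 + 11600) = 79871/18849 ≈ 4.2374)
t/C(A) = 79871/(18849*(1/(-90))) = 79871/(18849*(-1/90)) = (79871/18849)*(-90) = -2396130/6283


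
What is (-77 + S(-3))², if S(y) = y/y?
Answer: 5776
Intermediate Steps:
S(y) = 1
(-77 + S(-3))² = (-77 + 1)² = (-76)² = 5776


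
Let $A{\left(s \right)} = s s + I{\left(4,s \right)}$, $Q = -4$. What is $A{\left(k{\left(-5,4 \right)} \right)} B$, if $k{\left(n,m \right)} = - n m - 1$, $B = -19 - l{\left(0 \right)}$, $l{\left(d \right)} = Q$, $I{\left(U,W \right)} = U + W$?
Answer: $-5760$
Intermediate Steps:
$l{\left(d \right)} = -4$
$B = -15$ ($B = -19 - -4 = -19 + 4 = -15$)
$k{\left(n,m \right)} = -1 - m n$ ($k{\left(n,m \right)} = - m n - 1 = -1 - m n$)
$A{\left(s \right)} = 4 + s + s^{2}$ ($A{\left(s \right)} = s s + \left(4 + s\right) = s^{2} + \left(4 + s\right) = 4 + s + s^{2}$)
$A{\left(k{\left(-5,4 \right)} \right)} B = \left(4 - \left(1 + 4 \left(-5\right)\right) + \left(-1 - 4 \left(-5\right)\right)^{2}\right) \left(-15\right) = \left(4 + \left(-1 + 20\right) + \left(-1 + 20\right)^{2}\right) \left(-15\right) = \left(4 + 19 + 19^{2}\right) \left(-15\right) = \left(4 + 19 + 361\right) \left(-15\right) = 384 \left(-15\right) = -5760$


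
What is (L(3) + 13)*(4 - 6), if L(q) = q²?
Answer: -44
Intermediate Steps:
(L(3) + 13)*(4 - 6) = (3² + 13)*(4 - 6) = (9 + 13)*(-2) = 22*(-2) = -44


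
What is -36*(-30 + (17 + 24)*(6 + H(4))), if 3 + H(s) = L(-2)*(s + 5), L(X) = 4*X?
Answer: 102924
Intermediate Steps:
H(s) = -43 - 8*s (H(s) = -3 + (4*(-2))*(s + 5) = -3 - 8*(5 + s) = -3 + (-40 - 8*s) = -43 - 8*s)
-36*(-30 + (17 + 24)*(6 + H(4))) = -36*(-30 + (17 + 24)*(6 + (-43 - 8*4))) = -36*(-30 + 41*(6 + (-43 - 32))) = -36*(-30 + 41*(6 - 75)) = -36*(-30 + 41*(-69)) = -36*(-30 - 2829) = -36*(-2859) = 102924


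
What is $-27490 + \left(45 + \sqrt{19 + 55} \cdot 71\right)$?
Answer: $-27445 + 71 \sqrt{74} \approx -26834.0$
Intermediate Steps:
$-27490 + \left(45 + \sqrt{19 + 55} \cdot 71\right) = -27490 + \left(45 + \sqrt{74} \cdot 71\right) = -27490 + \left(45 + 71 \sqrt{74}\right) = -27445 + 71 \sqrt{74}$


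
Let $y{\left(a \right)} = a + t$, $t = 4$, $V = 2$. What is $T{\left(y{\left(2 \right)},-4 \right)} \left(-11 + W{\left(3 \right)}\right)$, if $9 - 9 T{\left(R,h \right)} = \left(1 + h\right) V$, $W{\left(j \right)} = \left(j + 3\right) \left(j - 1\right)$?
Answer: $\frac{5}{3} \approx 1.6667$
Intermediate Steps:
$W{\left(j \right)} = \left(-1 + j\right) \left(3 + j\right)$ ($W{\left(j \right)} = \left(3 + j\right) \left(-1 + j\right) = \left(-1 + j\right) \left(3 + j\right)$)
$y{\left(a \right)} = 4 + a$ ($y{\left(a \right)} = a + 4 = 4 + a$)
$T{\left(R,h \right)} = \frac{7}{9} - \frac{2 h}{9}$ ($T{\left(R,h \right)} = 1 - \frac{\left(1 + h\right) 2}{9} = 1 - \frac{2 + 2 h}{9} = 1 - \left(\frac{2}{9} + \frac{2 h}{9}\right) = \frac{7}{9} - \frac{2 h}{9}$)
$T{\left(y{\left(2 \right)},-4 \right)} \left(-11 + W{\left(3 \right)}\right) = \left(\frac{7}{9} - - \frac{8}{9}\right) \left(-11 + \left(-3 + 3^{2} + 2 \cdot 3\right)\right) = \left(\frac{7}{9} + \frac{8}{9}\right) \left(-11 + \left(-3 + 9 + 6\right)\right) = \frac{5 \left(-11 + 12\right)}{3} = \frac{5}{3} \cdot 1 = \frac{5}{3}$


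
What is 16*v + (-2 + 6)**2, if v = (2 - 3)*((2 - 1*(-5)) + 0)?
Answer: -96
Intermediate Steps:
v = -7 (v = -((2 + 5) + 0) = -(7 + 0) = -1*7 = -7)
16*v + (-2 + 6)**2 = 16*(-7) + (-2 + 6)**2 = -112 + 4**2 = -112 + 16 = -96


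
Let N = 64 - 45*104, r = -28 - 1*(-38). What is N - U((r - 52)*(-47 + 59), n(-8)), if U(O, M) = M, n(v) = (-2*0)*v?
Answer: -4616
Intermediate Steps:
r = 10 (r = -28 + 38 = 10)
n(v) = 0 (n(v) = 0*v = 0)
N = -4616 (N = 64 - 4680 = -4616)
N - U((r - 52)*(-47 + 59), n(-8)) = -4616 - 1*0 = -4616 + 0 = -4616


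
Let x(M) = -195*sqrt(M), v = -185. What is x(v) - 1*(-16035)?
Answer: 16035 - 195*I*sqrt(185) ≈ 16035.0 - 2652.3*I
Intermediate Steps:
x(v) - 1*(-16035) = -195*I*sqrt(185) - 1*(-16035) = -195*I*sqrt(185) + 16035 = 16035 - 195*I*sqrt(185)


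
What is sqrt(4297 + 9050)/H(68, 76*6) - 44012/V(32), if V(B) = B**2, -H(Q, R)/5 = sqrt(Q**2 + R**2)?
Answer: -11003/256 - 3*sqrt(19701655)/265700 ≈ -43.031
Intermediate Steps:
H(Q, R) = -5*sqrt(Q**2 + R**2)
sqrt(4297 + 9050)/H(68, 76*6) - 44012/V(32) = sqrt(4297 + 9050)/((-5*sqrt(68**2 + (76*6)**2))) - 44012/(32**2) = sqrt(13347)/((-5*sqrt(4624 + 456**2))) - 44012/1024 = (3*sqrt(1483))/((-5*sqrt(4624 + 207936))) - 44012*1/1024 = (3*sqrt(1483))/((-20*sqrt(13285))) - 11003/256 = (3*sqrt(1483))*(-sqrt(13285)/265700) - 11003/256 = -3*sqrt(19701655)/265700 - 11003/256 = -11003/256 - 3*sqrt(19701655)/265700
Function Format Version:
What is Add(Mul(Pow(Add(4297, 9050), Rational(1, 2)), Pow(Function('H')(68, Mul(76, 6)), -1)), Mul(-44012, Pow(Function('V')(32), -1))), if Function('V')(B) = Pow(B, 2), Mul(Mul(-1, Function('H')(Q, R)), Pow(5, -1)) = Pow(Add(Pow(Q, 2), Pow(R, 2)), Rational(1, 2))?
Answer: Add(Rational(-11003, 256), Mul(Rational(-3, 265700), Pow(19701655, Rational(1, 2)))) ≈ -43.031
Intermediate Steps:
Function('H')(Q, R) = Mul(-5, Pow(Add(Pow(Q, 2), Pow(R, 2)), Rational(1, 2)))
Add(Mul(Pow(Add(4297, 9050), Rational(1, 2)), Pow(Function('H')(68, Mul(76, 6)), -1)), Mul(-44012, Pow(Function('V')(32), -1))) = Add(Mul(Pow(Add(4297, 9050), Rational(1, 2)), Pow(Mul(-5, Pow(Add(Pow(68, 2), Pow(Mul(76, 6), 2)), Rational(1, 2))), -1)), Mul(-44012, Pow(Pow(32, 2), -1))) = Add(Mul(Pow(13347, Rational(1, 2)), Pow(Mul(-5, Pow(Add(4624, Pow(456, 2)), Rational(1, 2))), -1)), Mul(-44012, Pow(1024, -1))) = Add(Mul(Mul(3, Pow(1483, Rational(1, 2))), Pow(Mul(-5, Pow(Add(4624, 207936), Rational(1, 2))), -1)), Mul(-44012, Rational(1, 1024))) = Add(Mul(Mul(3, Pow(1483, Rational(1, 2))), Pow(Mul(-5, Pow(212560, Rational(1, 2))), -1)), Rational(-11003, 256)) = Add(Mul(Mul(3, Pow(1483, Rational(1, 2))), Pow(Mul(-5, Mul(4, Pow(13285, Rational(1, 2)))), -1)), Rational(-11003, 256)) = Add(Mul(Mul(3, Pow(1483, Rational(1, 2))), Pow(Mul(-20, Pow(13285, Rational(1, 2))), -1)), Rational(-11003, 256)) = Add(Mul(Mul(3, Pow(1483, Rational(1, 2))), Mul(Rational(-1, 265700), Pow(13285, Rational(1, 2)))), Rational(-11003, 256)) = Add(Mul(Rational(-3, 265700), Pow(19701655, Rational(1, 2))), Rational(-11003, 256)) = Add(Rational(-11003, 256), Mul(Rational(-3, 265700), Pow(19701655, Rational(1, 2))))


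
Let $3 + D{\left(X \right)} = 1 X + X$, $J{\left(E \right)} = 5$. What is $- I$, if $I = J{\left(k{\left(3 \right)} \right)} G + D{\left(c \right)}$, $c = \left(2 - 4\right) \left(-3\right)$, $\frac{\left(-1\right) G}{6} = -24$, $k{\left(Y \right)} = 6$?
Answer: $-729$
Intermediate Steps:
$G = 144$ ($G = \left(-6\right) \left(-24\right) = 144$)
$c = 6$ ($c = \left(-2\right) \left(-3\right) = 6$)
$D{\left(X \right)} = -3 + 2 X$ ($D{\left(X \right)} = -3 + \left(1 X + X\right) = -3 + \left(X + X\right) = -3 + 2 X$)
$I = 729$ ($I = 5 \cdot 144 + \left(-3 + 2 \cdot 6\right) = 720 + \left(-3 + 12\right) = 720 + 9 = 729$)
$- I = \left(-1\right) 729 = -729$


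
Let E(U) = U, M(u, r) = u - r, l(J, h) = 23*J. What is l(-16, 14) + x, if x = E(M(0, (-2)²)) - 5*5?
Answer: -397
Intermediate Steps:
x = -29 (x = (0 - 1*(-2)²) - 5*5 = (0 - 1*4) - 25 = (0 - 4) - 25 = -4 - 25 = -29)
l(-16, 14) + x = 23*(-16) - 29 = -368 - 29 = -397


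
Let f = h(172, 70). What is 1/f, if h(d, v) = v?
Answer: 1/70 ≈ 0.014286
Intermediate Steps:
f = 70
1/f = 1/70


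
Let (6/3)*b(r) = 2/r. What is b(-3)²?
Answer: ⅑ ≈ 0.11111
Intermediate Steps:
b(r) = 1/r (b(r) = (2/r)/2 = 1/r)
b(-3)² = (1/(-3))² = (-⅓)² = ⅑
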